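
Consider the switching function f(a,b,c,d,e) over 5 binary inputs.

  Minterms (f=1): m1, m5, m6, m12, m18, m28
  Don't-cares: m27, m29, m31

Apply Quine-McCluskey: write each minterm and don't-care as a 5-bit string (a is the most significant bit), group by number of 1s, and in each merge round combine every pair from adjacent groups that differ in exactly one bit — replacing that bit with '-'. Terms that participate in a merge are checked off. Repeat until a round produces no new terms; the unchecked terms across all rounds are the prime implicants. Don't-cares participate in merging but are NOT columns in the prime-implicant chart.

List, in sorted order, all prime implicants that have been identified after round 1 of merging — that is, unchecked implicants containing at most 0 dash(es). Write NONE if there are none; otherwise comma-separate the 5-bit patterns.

00110, 10010

Round 0: 00001✓ 00101✓ 00110 01100✓ 10010 11011✓ 11100✓ 11101✓ 11111✓
Round 1: -1100 00-01 11-11 111-1 1110-
PIs = {-1100, 00-01, 00110, 10010, 11-11, 111-1, 1110-}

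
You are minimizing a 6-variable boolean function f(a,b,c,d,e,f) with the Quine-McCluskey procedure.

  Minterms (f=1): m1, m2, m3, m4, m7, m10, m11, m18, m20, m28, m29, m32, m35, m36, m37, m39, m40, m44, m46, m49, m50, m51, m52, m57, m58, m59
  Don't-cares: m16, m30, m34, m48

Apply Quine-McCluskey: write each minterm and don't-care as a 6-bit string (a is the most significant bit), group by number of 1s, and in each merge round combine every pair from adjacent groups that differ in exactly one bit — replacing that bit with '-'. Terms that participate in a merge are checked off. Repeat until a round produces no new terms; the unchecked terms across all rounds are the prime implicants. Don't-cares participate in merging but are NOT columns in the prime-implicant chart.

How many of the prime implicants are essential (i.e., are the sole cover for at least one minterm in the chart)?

[col 0] 000001*, 000010*, 000011*, 000100*, 000111*, 001010*, 001011*, 010000*, 010010*, 010100*, 011100*, 011101*, 011110*, 100000*, 100010*, 100011*, 100100*, 100101*, 100111*, 101000*, 101100*, 101110*, 110000*, 110001*, 110010*, 110011*, 110100*, 111001*, 111010*, 111011*
[col 1] -00010*, -00011*, -00100*, -00111*, -10000*, -10010*, -10100*, 0-0010*, 0-0100*, 00-010*, 00-011*, 000-11*, 0000-1, 00001-*, 00101-*, 01-100, 010-00*, 0100-0*, 0111-0, 01110-, 1-0000*, 1-0010*, 1-0011*, 1-0100*, 10-000*, 10-100*, 100-00*, 100-11*, 1000-0*, 10001-*, 1001-1, 10010-, 101-00*, 1011-0, 11-001*, 11-010*, 11-011*, 110-00*, 1100-0*, 1100-1*, 11000-*, 11001-*, 1110-1*, 11101-*
[col 2] --0010, --0100, -00-11, -0001-, -10-00, -100-0, 00-01-, 1-0-00, 1-00-0, 1-001-, 10--00, 11-0-1, 11-01-, 1100--
Prime implicants: --0010, --0100, -00-11, -0001-, -10-00, -100-0, 00-01-, 0000-1, 01-100, 0111-0, 01110-, 1-0-00, 1-00-0, 1-001-, 10--00, 1001-1, 10010-, 1011-0, 11-0-1, 11-01-, 1100--
PI chart (minterm → PIs covering it):
  1 | 0000-1  (sole → essential)
  2 | --0010,-0001-,00-01-
  3 | -00-11,-0001-,00-01-,0000-1
  4 | --0100  (sole → essential)
  7 | -00-11  (sole → essential)
  10 | 00-01-  (sole → essential)
  11 | 00-01-  (sole → essential)
  18 | --0010,-100-0
  20 | --0100,-10-00,01-100
  28 | 01-100,0111-0,01110-
  29 | 01110-  (sole → essential)
  32 | 1-0-00,1-00-0,10--00
  35 | -00-11,-0001-,1-001-
  36 | --0100,1-0-00,10--00,10010-
  37 | 1001-1,10010-
  39 | -00-11,1001-1
  40 | 10--00  (sole → essential)
  44 | 10--00,1011-0
  46 | 1011-0  (sole → essential)
  49 | 11-0-1,1100--
  50 | --0010,-100-0,1-00-0,1-001-,11-01-,1100--
  51 | 1-001-,11-0-1,11-01-,1100--
  52 | --0100,-10-00,1-0-00
  57 | 11-0-1  (sole → essential)
  58 | 11-01-  (sole → essential)
  59 | 11-0-1,11-01-
Essential prime implicants: --0100, -00-11, 00-01-, 0000-1, 01110-, 10--00, 1011-0, 11-0-1, 11-01-

9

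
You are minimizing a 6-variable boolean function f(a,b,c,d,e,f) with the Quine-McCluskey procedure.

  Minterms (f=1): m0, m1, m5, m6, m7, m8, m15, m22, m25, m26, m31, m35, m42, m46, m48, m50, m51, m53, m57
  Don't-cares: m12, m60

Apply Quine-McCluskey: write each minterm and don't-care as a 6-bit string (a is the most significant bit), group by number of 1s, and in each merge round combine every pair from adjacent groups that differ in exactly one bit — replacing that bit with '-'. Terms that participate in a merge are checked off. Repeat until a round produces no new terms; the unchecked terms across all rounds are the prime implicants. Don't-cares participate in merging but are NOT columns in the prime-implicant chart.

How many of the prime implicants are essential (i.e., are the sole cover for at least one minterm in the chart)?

Round 0: 000000✓ 000001✓ 000101✓ 000110✓ 000111✓ 001000✓ 001100✓ 001111✓ 010110✓ 011001✓ 011010 011111✓ 100011✓ 101010✓ 101110✓ 110000✓ 110010✓ 110011✓ 110101 111001✓ 111100
Round 1: -11001 0-0110 0-1111 00-000 00-111 000-01 00000- 0001-1 00011- 001-00 1-0011 101-10 1100-0 11001-
PIs = {-11001, 0-0110, 0-1111, 00-000, 00-111, 000-01, 00000-, 0001-1, 00011-, 001-00, 011010, 1-0011, 101-10, 1100-0, 11001-, 110101, 111100}
Coverage chart:
  m0: 00-000,00000-
  m1: 000-01,00000-
  m5: 000-01,0001-1
  m6: 0-0110,00011-
  m7: 00-111,0001-1,00011-
  m8: 00-000,001-00
  m15: 0-1111,00-111
  m22: 0-0110 ←essential
  m25: -11001 ←essential
  m26: 011010 ←essential
  m31: 0-1111 ←essential
  m35: 1-0011 ←essential
  m42: 101-10 ←essential
  m46: 101-10 ←essential
  m48: 1100-0 ←essential
  m50: 1100-0,11001-
  m51: 1-0011,11001-
  m53: 110101 ←essential
  m57: -11001 ←essential
Essential: -11001, 0-0110, 0-1111, 011010, 1-0011, 101-10, 1100-0, 110101

8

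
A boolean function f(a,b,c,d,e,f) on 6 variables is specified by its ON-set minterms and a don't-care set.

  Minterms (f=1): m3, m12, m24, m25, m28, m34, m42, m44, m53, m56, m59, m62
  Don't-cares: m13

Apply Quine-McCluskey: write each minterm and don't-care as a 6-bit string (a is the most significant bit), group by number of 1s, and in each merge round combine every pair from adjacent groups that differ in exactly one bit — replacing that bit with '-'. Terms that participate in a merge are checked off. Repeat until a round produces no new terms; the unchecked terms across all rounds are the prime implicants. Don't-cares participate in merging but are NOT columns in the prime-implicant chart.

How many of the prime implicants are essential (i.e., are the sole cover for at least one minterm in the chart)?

8

Round 0: 000011 001100✓ 001101✓ 011000✓ 011001✓ 011100✓ 100010✓ 101010✓ 101100✓ 110101 111000✓ 111011 111110
Round 1: -01100 -11000 0-1100 00110- 011-00 01100- 10-010
PIs = {-01100, -11000, 0-1100, 000011, 00110-, 011-00, 01100-, 10-010, 110101, 111011, 111110}
Coverage chart:
  m3: 000011 ←essential
  m12: -01100,0-1100,00110-
  m24: -11000,011-00,01100-
  m25: 01100- ←essential
  m28: 0-1100,011-00
  m34: 10-010 ←essential
  m42: 10-010 ←essential
  m44: -01100 ←essential
  m53: 110101 ←essential
  m56: -11000 ←essential
  m59: 111011 ←essential
  m62: 111110 ←essential
Essential: -01100, -11000, 000011, 01100-, 10-010, 110101, 111011, 111110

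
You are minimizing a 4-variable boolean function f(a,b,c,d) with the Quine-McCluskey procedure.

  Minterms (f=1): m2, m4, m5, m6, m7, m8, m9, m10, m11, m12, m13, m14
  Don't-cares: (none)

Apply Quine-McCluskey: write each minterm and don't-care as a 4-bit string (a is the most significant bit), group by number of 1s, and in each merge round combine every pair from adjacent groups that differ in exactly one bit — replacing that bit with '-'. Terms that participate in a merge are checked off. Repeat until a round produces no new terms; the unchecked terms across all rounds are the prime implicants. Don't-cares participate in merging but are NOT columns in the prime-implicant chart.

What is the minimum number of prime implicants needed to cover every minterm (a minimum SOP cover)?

4

[col 0] 0010*, 0100*, 0101*, 0110*, 0111*, 1000*, 1001*, 1010*, 1011*, 1100*, 1101*, 1110*
[col 1] -010*, -100*, -101*, -110*, 0-10*, 01-0*, 01-1*, 010-*, 011-*, 1-00*, 1-01*, 1-10*, 10-0*, 10-1*, 100-*, 101-*, 11-0*, 110-*
[col 2] --10, -1-0, -10-, 01--, 1--0, 1-0-, 10--
Prime implicants: --10, -1-0, -10-, 01--, 1--0, 1-0-, 10--
PI chart (minterm → PIs covering it):
  2 | --10  (sole → essential)
  4 | -1-0,-10-,01--
  5 | -10-,01--
  6 | --10,-1-0,01--
  7 | 01--  (sole → essential)
  8 | 1--0,1-0-,10--
  9 | 1-0-,10--
  10 | --10,1--0,10--
  11 | 10--  (sole → essential)
  12 | -1-0,-10-,1--0,1-0-
  13 | -10-,1-0-
  14 | --10,-1-0,1--0
Essential prime implicants: --10, 01--, 10--
Petrick residual → -10-
Minimum SOP uses 4 PIs: cd' + bc' + a'b + ab'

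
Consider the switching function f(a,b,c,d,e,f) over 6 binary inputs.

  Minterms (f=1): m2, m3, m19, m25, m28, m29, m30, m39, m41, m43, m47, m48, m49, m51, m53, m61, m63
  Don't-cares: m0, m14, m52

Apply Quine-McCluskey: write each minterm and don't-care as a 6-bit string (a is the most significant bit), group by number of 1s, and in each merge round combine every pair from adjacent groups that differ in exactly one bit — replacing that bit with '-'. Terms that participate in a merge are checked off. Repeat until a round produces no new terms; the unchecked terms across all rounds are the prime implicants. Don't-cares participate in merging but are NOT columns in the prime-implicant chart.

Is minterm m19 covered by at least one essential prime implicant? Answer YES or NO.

NO

size-2^0 implicants → 000000(✓)  000010(✓)  000011(✓)  001110(✓)  010011(✓)  011001(✓)  011100(✓)  011101(✓)  011110(✓)  100111(✓)  101001(✓)  101011(✓)  101111(✓)  110000(✓)  110001(✓)  110011(✓)  110100(✓)  110101(✓)  111101(✓)  111111(✓)
size-2^1 implicants → -10011  -11101  0-0011  0-1110  0000-0  00001-  011-01  0111-0  01110-  1-1111  10-111  101-11  1010-1  11-101  110-00(✓)  110-01(✓)  1100-1  11000-(✓)  11010-(✓)  1111-1
size-2^2 implicants → 110-0-
Unchecked terms (primes): -10011, -11101, 0-0011, 0-1110, 0000-0, 00001-, 011-01, 0111-0, 01110-, 1-1111, 10-111, 101-11, 1010-1, 11-101, 110-0-, 1100-1, 1111-1
Minterm coverage:
  m2 ⊆ 0000-0,00001-
  m3 ⊆ 0-0011,00001-
  m19 ⊆ -10011,0-0011
  m25 ⊆ 011-01 [E]
  m28 ⊆ 0111-0,01110-
  m29 ⊆ -11101,011-01,01110-
  m30 ⊆ 0-1110,0111-0
  m39 ⊆ 10-111 [E]
  m41 ⊆ 1010-1 [E]
  m43 ⊆ 101-11,1010-1
  m47 ⊆ 1-1111,10-111,101-11
  m48 ⊆ 110-0- [E]
  m49 ⊆ 110-0-,1100-1
  m51 ⊆ -10011,1100-1
  m53 ⊆ 11-101,110-0-
  m61 ⊆ -11101,11-101,1111-1
  m63 ⊆ 1-1111,1111-1
E = {011-01, 10-111, 1010-1, 110-0-}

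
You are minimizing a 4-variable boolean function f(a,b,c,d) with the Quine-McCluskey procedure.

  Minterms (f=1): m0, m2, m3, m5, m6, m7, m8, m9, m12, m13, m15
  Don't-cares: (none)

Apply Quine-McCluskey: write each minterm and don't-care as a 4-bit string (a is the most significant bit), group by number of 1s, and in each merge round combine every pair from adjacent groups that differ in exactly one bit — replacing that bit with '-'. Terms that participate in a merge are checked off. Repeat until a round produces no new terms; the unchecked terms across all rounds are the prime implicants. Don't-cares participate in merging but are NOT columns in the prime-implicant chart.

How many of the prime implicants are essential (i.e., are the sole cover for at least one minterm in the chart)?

Round 0: 0000✓ 0010✓ 0011✓ 0101✓ 0110✓ 0111✓ 1000✓ 1001✓ 1100✓ 1101✓ 1111✓
Round 1: -000 -101✓ -111✓ 0-10✓ 0-11✓ 00-0 001-✓ 01-1✓ 011-✓ 1-00✓ 1-01✓ 100-✓ 11-1✓ 110-✓
Round 2: -1-1 0-1- 1-0-
PIs = {-000, -1-1, 0-1-, 00-0, 1-0-}
Coverage chart:
  m0: -000,00-0
  m2: 0-1-,00-0
  m3: 0-1- ←essential
  m5: -1-1 ←essential
  m6: 0-1- ←essential
  m7: -1-1,0-1-
  m8: -000,1-0-
  m9: 1-0- ←essential
  m12: 1-0- ←essential
  m13: -1-1,1-0-
  m15: -1-1 ←essential
Essential: -1-1, 0-1-, 1-0-

3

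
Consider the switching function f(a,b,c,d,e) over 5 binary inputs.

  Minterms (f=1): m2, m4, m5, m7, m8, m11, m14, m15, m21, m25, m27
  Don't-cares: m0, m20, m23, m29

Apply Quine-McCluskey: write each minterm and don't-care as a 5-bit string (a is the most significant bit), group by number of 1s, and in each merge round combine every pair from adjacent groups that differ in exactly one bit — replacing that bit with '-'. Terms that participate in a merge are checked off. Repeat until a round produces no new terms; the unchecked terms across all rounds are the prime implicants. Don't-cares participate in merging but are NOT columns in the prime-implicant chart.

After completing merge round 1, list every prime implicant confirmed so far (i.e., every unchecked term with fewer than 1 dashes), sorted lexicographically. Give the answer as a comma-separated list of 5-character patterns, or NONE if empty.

NONE

Round 0: 00000✓ 00010✓ 00100✓ 00101✓ 00111✓ 01000✓ 01011✓ 01110✓ 01111✓ 10100✓ 10101✓ 10111✓ 11001✓ 11011✓ 11101✓
Round 1: -0100✓ -0101✓ -0111✓ -1011 0-000 0-111 00-00 000-0 001-1✓ 0010-✓ 01-11 0111- 1-101 101-1✓ 1010-✓ 11-01 110-1
Round 2: -01-1 -010-
PIs = {-01-1, -010-, -1011, 0-000, 0-111, 00-00, 000-0, 01-11, 0111-, 1-101, 11-01, 110-1}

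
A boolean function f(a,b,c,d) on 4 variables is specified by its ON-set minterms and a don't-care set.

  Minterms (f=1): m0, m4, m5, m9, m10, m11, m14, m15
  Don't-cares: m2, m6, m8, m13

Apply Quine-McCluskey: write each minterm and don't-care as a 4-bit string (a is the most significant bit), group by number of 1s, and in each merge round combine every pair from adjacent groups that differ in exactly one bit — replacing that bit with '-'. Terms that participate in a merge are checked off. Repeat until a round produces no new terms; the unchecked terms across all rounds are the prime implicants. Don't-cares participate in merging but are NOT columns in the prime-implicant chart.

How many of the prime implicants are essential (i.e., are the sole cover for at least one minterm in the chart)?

size-2^0 implicants → 0000(✓)  0010(✓)  0100(✓)  0101(✓)  0110(✓)  1000(✓)  1001(✓)  1010(✓)  1011(✓)  1101(✓)  1110(✓)  1111(✓)
size-2^1 implicants → -000(✓)  -010(✓)  -101  -110(✓)  0-00(✓)  0-10(✓)  00-0(✓)  01-0(✓)  010-  1-01(✓)  1-10(✓)  1-11(✓)  10-0(✓)  10-1(✓)  100-(✓)  101-(✓)  11-1(✓)  111-(✓)
size-2^2 implicants → --10  -0-0  0--0  1--1  1-1-  10--
Unchecked terms (primes): --10, -0-0, -101, 0--0, 010-, 1--1, 1-1-, 10--
Minterm coverage:
  m0 ⊆ -0-0,0--0
  m4 ⊆ 0--0,010-
  m5 ⊆ -101,010-
  m9 ⊆ 1--1,10--
  m10 ⊆ --10,-0-0,1-1-,10--
  m11 ⊆ 1--1,1-1-,10--
  m14 ⊆ --10,1-1-
  m15 ⊆ 1--1,1-1-
(no essential prime implicants)

0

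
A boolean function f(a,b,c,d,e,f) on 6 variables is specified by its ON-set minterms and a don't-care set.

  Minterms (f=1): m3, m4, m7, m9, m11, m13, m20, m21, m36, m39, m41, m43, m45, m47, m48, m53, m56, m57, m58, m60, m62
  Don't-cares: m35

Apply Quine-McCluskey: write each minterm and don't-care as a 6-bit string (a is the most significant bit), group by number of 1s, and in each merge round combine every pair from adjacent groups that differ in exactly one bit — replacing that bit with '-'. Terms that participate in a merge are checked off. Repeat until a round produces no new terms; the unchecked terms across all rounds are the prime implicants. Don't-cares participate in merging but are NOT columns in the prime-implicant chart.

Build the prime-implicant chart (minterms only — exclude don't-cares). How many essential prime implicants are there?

6

Round 0: 000011✓ 000100✓ 000111✓ 001001✓ 001011✓ 001101✓ 010100✓ 010101✓ 100011✓ 100100✓ 100111✓ 101001✓ 101011✓ 101101✓ 101111✓ 110000✓ 110101✓ 111000✓ 111001✓ 111010✓ 111100✓ 111110✓
Round 1: -00011✓ -00100 -00111✓ -01001✓ -01011✓ -01101✓ -10101 0-0100 00-011✓ 000-11✓ 001-01✓ 0010-1✓ 01010- 1-1001 10-011✓ 10-111✓ 100-11✓ 101-01✓ 101-11✓ 1010-1✓ 1011-1✓ 11-000 111-00✓ 111-10✓ 1110-0✓ 11100- 1111-0✓
Round 2: -0-011 -00-11 -01-01 -010-1 10--11 101--1 111--0
PIs = {-0-011, -00-11, -00100, -01-01, -010-1, -10101, 0-0100, 01010-, 1-1001, 10--11, 101--1, 11-000, 111--0, 11100-}
Coverage chart:
  m3: -0-011,-00-11
  m4: -00100,0-0100
  m7: -00-11 ←essential
  m9: -01-01,-010-1
  m11: -0-011,-010-1
  m13: -01-01 ←essential
  m20: 0-0100,01010-
  m21: -10101,01010-
  m36: -00100 ←essential
  m39: -00-11,10--11
  m41: -01-01,-010-1,1-1001,101--1
  m43: -0-011,-010-1,10--11,101--1
  m45: -01-01,101--1
  m47: 10--11,101--1
  m48: 11-000 ←essential
  m53: -10101 ←essential
  m56: 11-000,111--0,11100-
  m57: 1-1001,11100-
  m58: 111--0 ←essential
  m60: 111--0 ←essential
  m62: 111--0 ←essential
Essential: -00-11, -00100, -01-01, -10101, 11-000, 111--0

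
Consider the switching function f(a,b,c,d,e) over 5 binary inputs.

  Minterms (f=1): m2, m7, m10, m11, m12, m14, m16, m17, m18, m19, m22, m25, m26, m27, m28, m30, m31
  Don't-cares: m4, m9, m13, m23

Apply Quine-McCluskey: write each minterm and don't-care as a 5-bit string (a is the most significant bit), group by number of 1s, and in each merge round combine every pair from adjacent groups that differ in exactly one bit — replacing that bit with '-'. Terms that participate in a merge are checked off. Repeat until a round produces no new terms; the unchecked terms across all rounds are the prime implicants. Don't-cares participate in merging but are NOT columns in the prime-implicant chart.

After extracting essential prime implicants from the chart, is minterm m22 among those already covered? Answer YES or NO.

YES

size-2^0 implicants → 00010(✓)  00100(✓)  00111(✓)  01001(✓)  01010(✓)  01011(✓)  01100(✓)  01101(✓)  01110(✓)  10000(✓)  10001(✓)  10010(✓)  10011(✓)  10110(✓)  10111(✓)  11001(✓)  11010(✓)  11011(✓)  11100(✓)  11110(✓)  11111(✓)
size-2^1 implicants → -0010(✓)  -0111  -1001(✓)  -1010(✓)  -1011(✓)  -1100(✓)  -1110(✓)  0-010(✓)  0-100  01-01  01-10(✓)  010-1(✓)  0101-(✓)  011-0(✓)  0110-  1-001(✓)  1-010(✓)  1-011(✓)  1-110(✓)  1-111(✓)  10-10(✓)  10-11(✓)  100-0(✓)  100-1(✓)  1000-(✓)  1001-(✓)  1011-(✓)  11-10(✓)  11-11(✓)  110-1(✓)  1101-(✓)  111-0(✓)  1111-(✓)
size-2^2 implicants → --010  -1-10  -10-1  -101-  -11-0  1--10(✓)  1--11(✓)  1-0-1  1-01-(✓)  1-11-(✓)  10-1-(✓)  100--  11-1-(✓)
size-2^3 implicants → 1--1-
Unchecked terms (primes): --010, -0111, -1-10, -10-1, -101-, -11-0, 0-100, 01-01, 0110-, 1--1-, 1-0-1, 100--
Minterm coverage:
  m2 ⊆ --010 [E]
  m7 ⊆ -0111 [E]
  m10 ⊆ --010,-1-10,-101-
  m11 ⊆ -10-1,-101-
  m12 ⊆ -11-0,0-100,0110-
  m14 ⊆ -1-10,-11-0
  m16 ⊆ 100-- [E]
  m17 ⊆ 1-0-1,100--
  m18 ⊆ --010,1--1-,100--
  m19 ⊆ 1--1-,1-0-1,100--
  m22 ⊆ 1--1- [E]
  m25 ⊆ -10-1,1-0-1
  m26 ⊆ --010,-1-10,-101-,1--1-
  m27 ⊆ -10-1,-101-,1--1-,1-0-1
  m28 ⊆ -11-0 [E]
  m30 ⊆ -1-10,-11-0,1--1-
  m31 ⊆ 1--1- [E]
E = {--010, -0111, -11-0, 1--1-, 100--}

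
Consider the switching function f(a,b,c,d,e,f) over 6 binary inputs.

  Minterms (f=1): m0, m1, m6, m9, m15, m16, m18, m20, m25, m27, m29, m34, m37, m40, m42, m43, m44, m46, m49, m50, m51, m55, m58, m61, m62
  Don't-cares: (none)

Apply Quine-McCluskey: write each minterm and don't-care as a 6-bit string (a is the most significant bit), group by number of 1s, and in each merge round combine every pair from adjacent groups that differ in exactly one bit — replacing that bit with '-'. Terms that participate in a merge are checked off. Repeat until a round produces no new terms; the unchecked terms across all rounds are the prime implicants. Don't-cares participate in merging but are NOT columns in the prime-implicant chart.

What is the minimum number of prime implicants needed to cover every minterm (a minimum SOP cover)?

15

size-2^0 implicants → 000000(✓)  000001(✓)  000110  001001(✓)  001111  010000(✓)  010010(✓)  010100(✓)  011001(✓)  011011(✓)  011101(✓)  100010(✓)  100101  101000(✓)  101010(✓)  101011(✓)  101100(✓)  101110(✓)  110001(✓)  110010(✓)  110011(✓)  110111(✓)  111010(✓)  111101(✓)  111110(✓)
size-2^1 implicants → -10010  -11101  0-0000  0-1001  00-001  00000-  010-00  0100-0  011-01  0110-1  1-0010(✓)  1-1010(✓)  1-1110(✓)  10-010(✓)  101-00(✓)  101-10(✓)  1010-0(✓)  10101-  1011-0(✓)  11-010(✓)  110-11  1100-1  11001-  111-10(✓)
size-2^2 implicants → 1--010  1-1-10  101--0
Unchecked terms (primes): -10010, -11101, 0-0000, 0-1001, 00-001, 00000-, 000110, 001111, 010-00, 0100-0, 011-01, 0110-1, 1--010, 1-1-10, 100101, 101--0, 10101-, 110-11, 1100-1, 11001-
Minterm coverage:
  m0 ⊆ 0-0000,00000-
  m1 ⊆ 00-001,00000-
  m6 ⊆ 000110 [E]
  m9 ⊆ 0-1001,00-001
  m15 ⊆ 001111 [E]
  m16 ⊆ 0-0000,010-00,0100-0
  m18 ⊆ -10010,0100-0
  m20 ⊆ 010-00 [E]
  m25 ⊆ 0-1001,011-01,0110-1
  m27 ⊆ 0110-1 [E]
  m29 ⊆ -11101,011-01
  m34 ⊆ 1--010 [E]
  m37 ⊆ 100101 [E]
  m40 ⊆ 101--0 [E]
  m42 ⊆ 1--010,1-1-10,101--0,10101-
  m43 ⊆ 10101- [E]
  m44 ⊆ 101--0 [E]
  m46 ⊆ 1-1-10,101--0
  m49 ⊆ 1100-1 [E]
  m50 ⊆ -10010,1--010,11001-
  m51 ⊆ 110-11,1100-1,11001-
  m55 ⊆ 110-11 [E]
  m58 ⊆ 1--010,1-1-10
  m61 ⊆ -11101 [E]
  m62 ⊆ 1-1-10 [E]
E = {-11101, 000110, 001111, 010-00, 0110-1, 1--010, 1-1-10, 100101, 101--0, 10101-, 110-11, 1100-1}
Petrick residual → -10010, 0-0000, 00-001
Cover = bc'd'ef' + bcde'f + a'c'd'e'f' + a'b'd'e'f + a'b'c'def' + a'b'cdef + a'bc'e'f' + a'bcd'f + ad'ef' + acef' + ab'c'de'f + ab'cf' + ab'cd'e + abc'ef + abc'd'f  |cover|=15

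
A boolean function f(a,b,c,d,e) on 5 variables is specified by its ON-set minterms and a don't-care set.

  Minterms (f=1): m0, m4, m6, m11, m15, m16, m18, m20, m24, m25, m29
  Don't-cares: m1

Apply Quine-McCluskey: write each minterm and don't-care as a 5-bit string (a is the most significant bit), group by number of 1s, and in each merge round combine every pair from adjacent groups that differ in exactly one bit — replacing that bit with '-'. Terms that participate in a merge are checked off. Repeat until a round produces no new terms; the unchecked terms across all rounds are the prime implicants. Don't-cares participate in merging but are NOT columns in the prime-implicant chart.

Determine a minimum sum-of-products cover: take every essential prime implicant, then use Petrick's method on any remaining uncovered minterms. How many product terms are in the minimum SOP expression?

size-2^0 implicants → 00000(✓)  00001(✓)  00100(✓)  00110(✓)  01011(✓)  01111(✓)  10000(✓)  10010(✓)  10100(✓)  11000(✓)  11001(✓)  11101(✓)
size-2^1 implicants → -0000(✓)  -0100(✓)  00-00(✓)  0000-  001-0  01-11  1-000  10-00(✓)  100-0  11-01  1100-
size-2^2 implicants → -0-00
Unchecked terms (primes): -0-00, 0000-, 001-0, 01-11, 1-000, 100-0, 11-01, 1100-
Minterm coverage:
  m0 ⊆ -0-00,0000-
  m4 ⊆ -0-00,001-0
  m6 ⊆ 001-0 [E]
  m11 ⊆ 01-11 [E]
  m15 ⊆ 01-11 [E]
  m16 ⊆ -0-00,1-000,100-0
  m18 ⊆ 100-0 [E]
  m20 ⊆ -0-00 [E]
  m24 ⊆ 1-000,1100-
  m25 ⊆ 11-01,1100-
  m29 ⊆ 11-01 [E]
E = {-0-00, 001-0, 01-11, 100-0, 11-01}
Petrick residual → 1-000
Cover = b'd'e' + a'b'ce' + a'bde + ac'd'e' + ab'c'e' + abd'e  |cover|=6

6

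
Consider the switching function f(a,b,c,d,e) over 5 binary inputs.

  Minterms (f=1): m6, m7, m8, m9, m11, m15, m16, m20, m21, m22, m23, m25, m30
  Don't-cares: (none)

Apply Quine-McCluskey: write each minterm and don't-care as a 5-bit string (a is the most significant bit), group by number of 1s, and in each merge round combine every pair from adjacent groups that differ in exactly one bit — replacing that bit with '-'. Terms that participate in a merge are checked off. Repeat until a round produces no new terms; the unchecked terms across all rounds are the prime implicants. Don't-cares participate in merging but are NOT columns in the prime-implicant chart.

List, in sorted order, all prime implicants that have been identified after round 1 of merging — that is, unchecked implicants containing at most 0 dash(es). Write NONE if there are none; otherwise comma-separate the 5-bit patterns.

NONE

[col 0] 00110*, 00111*, 01000*, 01001*, 01011*, 01111*, 10000*, 10100*, 10101*, 10110*, 10111*, 11001*, 11110*
[col 1] -0110*, -0111*, -1001, 0-111, 0011-*, 01-11, 010-1, 0100-, 1-110, 10-00, 101-0*, 101-1*, 1010-*, 1011-*
[col 2] -011-, 101--
Prime implicants: -011-, -1001, 0-111, 01-11, 010-1, 0100-, 1-110, 10-00, 101--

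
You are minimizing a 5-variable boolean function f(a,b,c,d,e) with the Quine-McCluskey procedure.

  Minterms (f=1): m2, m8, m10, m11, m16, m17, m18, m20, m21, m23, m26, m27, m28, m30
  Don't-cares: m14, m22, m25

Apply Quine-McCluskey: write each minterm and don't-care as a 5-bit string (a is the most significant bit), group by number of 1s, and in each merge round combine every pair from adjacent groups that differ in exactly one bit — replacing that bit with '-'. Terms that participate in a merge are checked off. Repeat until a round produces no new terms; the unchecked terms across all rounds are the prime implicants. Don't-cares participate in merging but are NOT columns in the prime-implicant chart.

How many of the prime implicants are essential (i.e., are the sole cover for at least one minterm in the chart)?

5

[col 0] 00010*, 01000*, 01010*, 01011*, 01110*, 10000*, 10001*, 10010*, 10100*, 10101*, 10110*, 10111*, 11001*, 11010*, 11011*, 11100*, 11110*
[col 1] -0010*, -1010*, -1011*, -1110*, 0-010*, 01-10*, 010-0, 0101-*, 1-001, 1-010*, 1-100*, 1-110*, 10-00*, 10-01*, 10-10*, 100-0*, 1000-*, 101-0*, 101-1*, 1010-*, 1011-*, 11-10*, 110-1, 1101-*, 111-0*
[col 2] --010, -1-10, -101-, 1--10, 1-1-0, 10--0, 10-0-, 101--
Prime implicants: --010, -1-10, -101-, 010-0, 1--10, 1-001, 1-1-0, 10--0, 10-0-, 101--, 110-1
PI chart (minterm → PIs covering it):
  2 | --010  (sole → essential)
  8 | 010-0  (sole → essential)
  10 | --010,-1-10,-101-,010-0
  11 | -101-  (sole → essential)
  16 | 10--0,10-0-
  17 | 1-001,10-0-
  18 | --010,1--10,10--0
  20 | 1-1-0,10--0,10-0-,101--
  21 | 10-0-,101--
  23 | 101--  (sole → essential)
  26 | --010,-1-10,-101-,1--10
  27 | -101-,110-1
  28 | 1-1-0  (sole → essential)
  30 | -1-10,1--10,1-1-0
Essential prime implicants: --010, -101-, 010-0, 1-1-0, 101--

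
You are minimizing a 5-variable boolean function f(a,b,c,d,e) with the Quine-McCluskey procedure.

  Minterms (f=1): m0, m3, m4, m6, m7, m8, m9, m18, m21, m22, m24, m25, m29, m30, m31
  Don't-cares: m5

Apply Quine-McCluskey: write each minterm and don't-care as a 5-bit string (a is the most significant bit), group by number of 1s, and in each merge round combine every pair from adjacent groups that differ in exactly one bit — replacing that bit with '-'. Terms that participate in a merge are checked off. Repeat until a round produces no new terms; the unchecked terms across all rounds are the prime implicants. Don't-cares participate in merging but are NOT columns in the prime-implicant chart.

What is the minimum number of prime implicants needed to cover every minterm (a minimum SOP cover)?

size-2^0 implicants → 00000(✓)  00011(✓)  00100(✓)  00101(✓)  00110(✓)  00111(✓)  01000(✓)  01001(✓)  10010(✓)  10101(✓)  10110(✓)  11000(✓)  11001(✓)  11101(✓)  11110(✓)  11111(✓)
size-2^1 implicants → -0101  -0110  -1000(✓)  -1001(✓)  0-000  00-00  00-11  001-0(✓)  001-1(✓)  0010-(✓)  0011-(✓)  0100-(✓)  1-101  1-110  10-10  11-01  1100-(✓)  111-1  1111-
size-2^2 implicants → -100-  001--
Unchecked terms (primes): -0101, -0110, -100-, 0-000, 00-00, 00-11, 001--, 1-101, 1-110, 10-10, 11-01, 111-1, 1111-
Minterm coverage:
  m0 ⊆ 0-000,00-00
  m3 ⊆ 00-11 [E]
  m4 ⊆ 00-00,001--
  m6 ⊆ -0110,001--
  m7 ⊆ 00-11,001--
  m8 ⊆ -100-,0-000
  m9 ⊆ -100- [E]
  m18 ⊆ 10-10 [E]
  m21 ⊆ -0101,1-101
  m22 ⊆ -0110,1-110,10-10
  m24 ⊆ -100- [E]
  m25 ⊆ -100-,11-01
  m29 ⊆ 1-101,11-01,111-1
  m30 ⊆ 1-110,1111-
  m31 ⊆ 111-1,1111-
E = {-100-, 00-11, 10-10}
Petrick residual → -0110, 00-00, 1-101, 1111-
Cover = b'cde' + bc'd' + a'b'd'e' + a'b'de + acd'e + ab'de' + abcd  |cover|=7

7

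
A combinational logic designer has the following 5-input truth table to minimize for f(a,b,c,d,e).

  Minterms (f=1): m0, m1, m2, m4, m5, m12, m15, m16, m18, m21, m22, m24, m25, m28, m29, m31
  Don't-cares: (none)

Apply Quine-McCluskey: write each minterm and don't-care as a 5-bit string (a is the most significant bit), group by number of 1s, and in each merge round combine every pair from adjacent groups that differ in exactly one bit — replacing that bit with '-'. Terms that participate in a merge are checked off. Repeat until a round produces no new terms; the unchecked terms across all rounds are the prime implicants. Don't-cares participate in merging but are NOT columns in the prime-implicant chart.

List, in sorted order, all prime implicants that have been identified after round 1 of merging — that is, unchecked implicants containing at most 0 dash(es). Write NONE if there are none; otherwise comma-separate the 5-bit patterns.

size-2^0 implicants → 00000(✓)  00001(✓)  00010(✓)  00100(✓)  00101(✓)  01100(✓)  01111(✓)  10000(✓)  10010(✓)  10101(✓)  10110(✓)  11000(✓)  11001(✓)  11100(✓)  11101(✓)  11111(✓)
size-2^1 implicants → -0000(✓)  -0010(✓)  -0101  -1100  -1111  0-100  00-00(✓)  00-01(✓)  000-0(✓)  0000-(✓)  0010-(✓)  1-000  1-101  10-10  100-0(✓)  11-00(✓)  11-01(✓)  1100-(✓)  111-1  1110-(✓)
size-2^2 implicants → -00-0  00-0-  11-0-
Unchecked terms (primes): -00-0, -0101, -1100, -1111, 0-100, 00-0-, 1-000, 1-101, 10-10, 11-0-, 111-1

NONE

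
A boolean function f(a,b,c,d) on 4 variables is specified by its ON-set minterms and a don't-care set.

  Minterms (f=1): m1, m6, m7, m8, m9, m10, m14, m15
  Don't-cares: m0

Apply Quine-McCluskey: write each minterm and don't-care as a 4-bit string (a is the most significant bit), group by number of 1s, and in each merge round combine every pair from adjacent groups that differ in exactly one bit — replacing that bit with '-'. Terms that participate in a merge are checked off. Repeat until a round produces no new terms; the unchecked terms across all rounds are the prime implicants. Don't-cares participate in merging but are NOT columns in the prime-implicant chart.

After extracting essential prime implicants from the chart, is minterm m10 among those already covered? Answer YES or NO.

[col 0] 0000*, 0001*, 0110*, 0111*, 1000*, 1001*, 1010*, 1110*, 1111*
[col 1] -000*, -001*, -110*, -111*, 000-*, 011-*, 1-10, 10-0, 100-*, 111-*
[col 2] -00-, -11-
Prime implicants: -00-, -11-, 1-10, 10-0
PI chart (minterm → PIs covering it):
  1 | -00-  (sole → essential)
  6 | -11-  (sole → essential)
  7 | -11-  (sole → essential)
  8 | -00-,10-0
  9 | -00-  (sole → essential)
  10 | 1-10,10-0
  14 | -11-,1-10
  15 | -11-  (sole → essential)
Essential prime implicants: -00-, -11-

NO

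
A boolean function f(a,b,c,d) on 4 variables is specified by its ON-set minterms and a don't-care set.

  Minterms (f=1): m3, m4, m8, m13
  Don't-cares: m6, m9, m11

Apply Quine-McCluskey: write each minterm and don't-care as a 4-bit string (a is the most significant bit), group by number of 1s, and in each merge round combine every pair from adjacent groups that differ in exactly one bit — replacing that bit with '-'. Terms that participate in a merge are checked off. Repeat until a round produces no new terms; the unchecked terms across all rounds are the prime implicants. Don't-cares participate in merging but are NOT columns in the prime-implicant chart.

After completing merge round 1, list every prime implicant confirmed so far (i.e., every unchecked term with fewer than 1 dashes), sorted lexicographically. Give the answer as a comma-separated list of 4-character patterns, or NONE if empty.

NONE

size-2^0 implicants → 0011(✓)  0100(✓)  0110(✓)  1000(✓)  1001(✓)  1011(✓)  1101(✓)
size-2^1 implicants → -011  01-0  1-01  10-1  100-
Unchecked terms (primes): -011, 01-0, 1-01, 10-1, 100-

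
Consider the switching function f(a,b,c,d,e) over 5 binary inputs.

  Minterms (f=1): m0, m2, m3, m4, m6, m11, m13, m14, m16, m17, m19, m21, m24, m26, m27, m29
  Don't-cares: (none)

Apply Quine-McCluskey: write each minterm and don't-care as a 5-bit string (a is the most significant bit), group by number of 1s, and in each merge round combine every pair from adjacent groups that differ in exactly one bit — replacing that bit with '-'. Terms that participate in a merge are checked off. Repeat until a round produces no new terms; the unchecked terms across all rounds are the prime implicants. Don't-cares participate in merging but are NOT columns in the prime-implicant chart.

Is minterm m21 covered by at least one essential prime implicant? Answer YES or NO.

NO

Round 0: 00000✓ 00010✓ 00011✓ 00100✓ 00110✓ 01011✓ 01101✓ 01110✓ 10000✓ 10001✓ 10011✓ 10101✓ 11000✓ 11010✓ 11011✓ 11101✓
Round 1: -0000 -0011✓ -1011✓ -1101 0-011✓ 0-110 00-00✓ 00-10✓ 000-0✓ 0001- 001-0✓ 1-000 1-011✓ 1-101 10-01 100-1 1000- 110-0 1101-
Round 2: --011 00--0
PIs = {--011, -0000, -1101, 0-110, 00--0, 0001-, 1-000, 1-101, 10-01, 100-1, 1000-, 110-0, 1101-}
Coverage chart:
  m0: -0000,00--0
  m2: 00--0,0001-
  m3: --011,0001-
  m4: 00--0 ←essential
  m6: 0-110,00--0
  m11: --011 ←essential
  m13: -1101 ←essential
  m14: 0-110 ←essential
  m16: -0000,1-000,1000-
  m17: 10-01,100-1,1000-
  m19: --011,100-1
  m21: 1-101,10-01
  m24: 1-000,110-0
  m26: 110-0,1101-
  m27: --011,1101-
  m29: -1101,1-101
Essential: --011, -1101, 0-110, 00--0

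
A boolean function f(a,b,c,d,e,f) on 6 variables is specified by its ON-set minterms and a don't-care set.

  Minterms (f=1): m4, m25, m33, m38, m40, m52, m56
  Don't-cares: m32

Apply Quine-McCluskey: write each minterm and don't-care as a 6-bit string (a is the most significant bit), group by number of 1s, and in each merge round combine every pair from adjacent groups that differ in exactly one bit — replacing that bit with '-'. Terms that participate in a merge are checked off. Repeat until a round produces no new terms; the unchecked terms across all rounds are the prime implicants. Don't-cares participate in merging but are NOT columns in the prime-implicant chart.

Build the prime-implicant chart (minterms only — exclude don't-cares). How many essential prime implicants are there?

6

size-2^0 implicants → 000100  011001  100000(✓)  100001(✓)  100110  101000(✓)  110100  111000(✓)
size-2^1 implicants → 1-1000  10-000  10000-
Unchecked terms (primes): 000100, 011001, 1-1000, 10-000, 10000-, 100110, 110100
Minterm coverage:
  m4 ⊆ 000100 [E]
  m25 ⊆ 011001 [E]
  m33 ⊆ 10000- [E]
  m38 ⊆ 100110 [E]
  m40 ⊆ 1-1000,10-000
  m52 ⊆ 110100 [E]
  m56 ⊆ 1-1000 [E]
E = {000100, 011001, 1-1000, 10000-, 100110, 110100}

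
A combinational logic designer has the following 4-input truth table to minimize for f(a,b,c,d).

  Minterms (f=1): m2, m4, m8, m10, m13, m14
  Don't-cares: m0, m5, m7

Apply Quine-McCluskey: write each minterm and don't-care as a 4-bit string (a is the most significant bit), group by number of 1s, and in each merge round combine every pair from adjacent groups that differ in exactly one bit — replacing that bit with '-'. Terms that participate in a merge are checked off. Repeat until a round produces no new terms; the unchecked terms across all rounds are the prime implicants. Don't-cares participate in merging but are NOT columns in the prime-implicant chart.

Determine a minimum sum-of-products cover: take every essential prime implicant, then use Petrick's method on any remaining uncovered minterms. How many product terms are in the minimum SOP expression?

size-2^0 implicants → 0000(✓)  0010(✓)  0100(✓)  0101(✓)  0111(✓)  1000(✓)  1010(✓)  1101(✓)  1110(✓)
size-2^1 implicants → -000(✓)  -010(✓)  -101  0-00  00-0(✓)  01-1  010-  1-10  10-0(✓)
size-2^2 implicants → -0-0
Unchecked terms (primes): -0-0, -101, 0-00, 01-1, 010-, 1-10
Minterm coverage:
  m2 ⊆ -0-0 [E]
  m4 ⊆ 0-00,010-
  m8 ⊆ -0-0 [E]
  m10 ⊆ -0-0,1-10
  m13 ⊆ -101 [E]
  m14 ⊆ 1-10 [E]
E = {-0-0, -101, 1-10}
Petrick residual → 0-00
Cover = b'd' + bc'd + a'c'd' + acd'  |cover|=4

4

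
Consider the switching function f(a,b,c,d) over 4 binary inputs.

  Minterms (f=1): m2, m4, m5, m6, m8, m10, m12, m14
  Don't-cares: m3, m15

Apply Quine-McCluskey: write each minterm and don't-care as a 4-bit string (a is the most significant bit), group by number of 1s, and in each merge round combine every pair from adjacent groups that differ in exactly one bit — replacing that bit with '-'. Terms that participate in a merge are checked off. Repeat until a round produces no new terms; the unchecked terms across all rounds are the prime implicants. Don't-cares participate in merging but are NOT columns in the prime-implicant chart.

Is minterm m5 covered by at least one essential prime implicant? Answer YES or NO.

YES

[col 0] 0010*, 0011*, 0100*, 0101*, 0110*, 1000*, 1010*, 1100*, 1110*, 1111*
[col 1] -010*, -100*, -110*, 0-10*, 001-, 01-0*, 010-, 1-00*, 1-10*, 10-0*, 11-0*, 111-
[col 2] --10, -1-0, 1--0
Prime implicants: --10, -1-0, 001-, 010-, 1--0, 111-
PI chart (minterm → PIs covering it):
  2 | --10,001-
  4 | -1-0,010-
  5 | 010-  (sole → essential)
  6 | --10,-1-0
  8 | 1--0  (sole → essential)
  10 | --10,1--0
  12 | -1-0,1--0
  14 | --10,-1-0,1--0,111-
Essential prime implicants: 010-, 1--0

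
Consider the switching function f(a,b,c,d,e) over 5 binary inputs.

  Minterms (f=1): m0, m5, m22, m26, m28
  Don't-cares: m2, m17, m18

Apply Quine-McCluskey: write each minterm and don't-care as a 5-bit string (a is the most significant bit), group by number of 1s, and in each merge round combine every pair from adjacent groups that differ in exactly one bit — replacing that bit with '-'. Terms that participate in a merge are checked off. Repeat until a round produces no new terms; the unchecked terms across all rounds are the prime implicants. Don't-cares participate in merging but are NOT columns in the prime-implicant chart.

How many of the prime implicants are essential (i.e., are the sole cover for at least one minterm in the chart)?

Round 0: 00000✓ 00010✓ 00101 10001 10010✓ 10110✓ 11010✓ 11100
Round 1: -0010 000-0 1-010 10-10
PIs = {-0010, 000-0, 00101, 1-010, 10-10, 10001, 11100}
Coverage chart:
  m0: 000-0 ←essential
  m5: 00101 ←essential
  m22: 10-10 ←essential
  m26: 1-010 ←essential
  m28: 11100 ←essential
Essential: 000-0, 00101, 1-010, 10-10, 11100

5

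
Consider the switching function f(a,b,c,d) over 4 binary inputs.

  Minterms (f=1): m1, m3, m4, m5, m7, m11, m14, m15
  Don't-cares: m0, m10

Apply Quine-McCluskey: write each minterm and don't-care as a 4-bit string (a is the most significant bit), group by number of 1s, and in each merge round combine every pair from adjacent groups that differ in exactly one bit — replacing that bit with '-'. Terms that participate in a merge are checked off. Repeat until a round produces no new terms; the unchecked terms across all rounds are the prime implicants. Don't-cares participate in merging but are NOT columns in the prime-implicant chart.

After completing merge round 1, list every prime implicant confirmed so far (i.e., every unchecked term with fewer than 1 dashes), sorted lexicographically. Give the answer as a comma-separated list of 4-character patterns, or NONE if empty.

NONE

[col 0] 0000*, 0001*, 0011*, 0100*, 0101*, 0111*, 1010*, 1011*, 1110*, 1111*
[col 1] -011*, -111*, 0-00*, 0-01*, 0-11*, 00-1*, 000-*, 01-1*, 010-*, 1-10*, 1-11*, 101-*, 111-*
[col 2] --11, 0--1, 0-0-, 1-1-
Prime implicants: --11, 0--1, 0-0-, 1-1-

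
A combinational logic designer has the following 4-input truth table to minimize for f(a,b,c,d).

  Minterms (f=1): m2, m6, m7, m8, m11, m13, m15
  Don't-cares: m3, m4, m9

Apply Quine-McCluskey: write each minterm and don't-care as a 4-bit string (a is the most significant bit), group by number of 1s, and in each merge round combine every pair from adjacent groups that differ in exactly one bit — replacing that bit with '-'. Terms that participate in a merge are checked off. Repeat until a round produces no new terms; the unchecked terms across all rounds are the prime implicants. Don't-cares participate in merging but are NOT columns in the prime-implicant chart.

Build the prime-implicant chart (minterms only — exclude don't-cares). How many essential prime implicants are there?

size-2^0 implicants → 0010(✓)  0011(✓)  0100(✓)  0110(✓)  0111(✓)  1000(✓)  1001(✓)  1011(✓)  1101(✓)  1111(✓)
size-2^1 implicants → -011(✓)  -111(✓)  0-10(✓)  0-11(✓)  001-(✓)  01-0  011-(✓)  1-01(✓)  1-11(✓)  10-1(✓)  100-  11-1(✓)
size-2^2 implicants → --11  0-1-  1--1
Unchecked terms (primes): --11, 0-1-, 01-0, 1--1, 100-
Minterm coverage:
  m2 ⊆ 0-1- [E]
  m6 ⊆ 0-1-,01-0
  m7 ⊆ --11,0-1-
  m8 ⊆ 100- [E]
  m11 ⊆ --11,1--1
  m13 ⊆ 1--1 [E]
  m15 ⊆ --11,1--1
E = {0-1-, 1--1, 100-}

3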